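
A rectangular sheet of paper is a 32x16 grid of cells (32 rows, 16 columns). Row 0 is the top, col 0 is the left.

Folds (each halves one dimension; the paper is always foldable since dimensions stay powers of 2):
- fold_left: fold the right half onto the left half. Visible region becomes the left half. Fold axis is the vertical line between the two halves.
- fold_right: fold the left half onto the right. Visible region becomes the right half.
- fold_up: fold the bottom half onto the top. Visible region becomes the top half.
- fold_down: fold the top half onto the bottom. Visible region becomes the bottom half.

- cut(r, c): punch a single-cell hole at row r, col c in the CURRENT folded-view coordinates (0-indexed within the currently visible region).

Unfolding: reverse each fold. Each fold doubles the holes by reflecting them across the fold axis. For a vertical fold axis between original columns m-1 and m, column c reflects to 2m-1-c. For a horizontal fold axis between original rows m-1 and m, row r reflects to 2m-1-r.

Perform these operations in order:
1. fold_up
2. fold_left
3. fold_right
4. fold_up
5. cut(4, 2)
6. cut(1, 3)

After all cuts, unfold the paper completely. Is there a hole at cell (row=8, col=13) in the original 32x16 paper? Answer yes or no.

Answer: no

Derivation:
Op 1 fold_up: fold axis h@16; visible region now rows[0,16) x cols[0,16) = 16x16
Op 2 fold_left: fold axis v@8; visible region now rows[0,16) x cols[0,8) = 16x8
Op 3 fold_right: fold axis v@4; visible region now rows[0,16) x cols[4,8) = 16x4
Op 4 fold_up: fold axis h@8; visible region now rows[0,8) x cols[4,8) = 8x4
Op 5 cut(4, 2): punch at orig (4,6); cuts so far [(4, 6)]; region rows[0,8) x cols[4,8) = 8x4
Op 6 cut(1, 3): punch at orig (1,7); cuts so far [(1, 7), (4, 6)]; region rows[0,8) x cols[4,8) = 8x4
Unfold 1 (reflect across h@8): 4 holes -> [(1, 7), (4, 6), (11, 6), (14, 7)]
Unfold 2 (reflect across v@4): 8 holes -> [(1, 0), (1, 7), (4, 1), (4, 6), (11, 1), (11, 6), (14, 0), (14, 7)]
Unfold 3 (reflect across v@8): 16 holes -> [(1, 0), (1, 7), (1, 8), (1, 15), (4, 1), (4, 6), (4, 9), (4, 14), (11, 1), (11, 6), (11, 9), (11, 14), (14, 0), (14, 7), (14, 8), (14, 15)]
Unfold 4 (reflect across h@16): 32 holes -> [(1, 0), (1, 7), (1, 8), (1, 15), (4, 1), (4, 6), (4, 9), (4, 14), (11, 1), (11, 6), (11, 9), (11, 14), (14, 0), (14, 7), (14, 8), (14, 15), (17, 0), (17, 7), (17, 8), (17, 15), (20, 1), (20, 6), (20, 9), (20, 14), (27, 1), (27, 6), (27, 9), (27, 14), (30, 0), (30, 7), (30, 8), (30, 15)]
Holes: [(1, 0), (1, 7), (1, 8), (1, 15), (4, 1), (4, 6), (4, 9), (4, 14), (11, 1), (11, 6), (11, 9), (11, 14), (14, 0), (14, 7), (14, 8), (14, 15), (17, 0), (17, 7), (17, 8), (17, 15), (20, 1), (20, 6), (20, 9), (20, 14), (27, 1), (27, 6), (27, 9), (27, 14), (30, 0), (30, 7), (30, 8), (30, 15)]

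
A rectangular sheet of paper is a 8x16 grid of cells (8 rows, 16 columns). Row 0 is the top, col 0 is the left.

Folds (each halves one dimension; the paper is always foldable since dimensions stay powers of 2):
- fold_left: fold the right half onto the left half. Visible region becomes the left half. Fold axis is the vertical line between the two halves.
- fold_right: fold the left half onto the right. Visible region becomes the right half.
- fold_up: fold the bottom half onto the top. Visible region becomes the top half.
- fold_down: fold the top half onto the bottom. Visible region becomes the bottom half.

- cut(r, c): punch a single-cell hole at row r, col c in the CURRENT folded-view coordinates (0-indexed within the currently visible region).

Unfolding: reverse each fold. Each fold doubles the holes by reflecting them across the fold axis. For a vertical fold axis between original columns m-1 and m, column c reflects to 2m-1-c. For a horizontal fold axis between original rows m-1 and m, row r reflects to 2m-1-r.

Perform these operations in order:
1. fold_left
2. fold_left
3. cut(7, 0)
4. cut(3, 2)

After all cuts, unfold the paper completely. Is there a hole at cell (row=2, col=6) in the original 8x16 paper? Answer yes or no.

Answer: no

Derivation:
Op 1 fold_left: fold axis v@8; visible region now rows[0,8) x cols[0,8) = 8x8
Op 2 fold_left: fold axis v@4; visible region now rows[0,8) x cols[0,4) = 8x4
Op 3 cut(7, 0): punch at orig (7,0); cuts so far [(7, 0)]; region rows[0,8) x cols[0,4) = 8x4
Op 4 cut(3, 2): punch at orig (3,2); cuts so far [(3, 2), (7, 0)]; region rows[0,8) x cols[0,4) = 8x4
Unfold 1 (reflect across v@4): 4 holes -> [(3, 2), (3, 5), (7, 0), (7, 7)]
Unfold 2 (reflect across v@8): 8 holes -> [(3, 2), (3, 5), (3, 10), (3, 13), (7, 0), (7, 7), (7, 8), (7, 15)]
Holes: [(3, 2), (3, 5), (3, 10), (3, 13), (7, 0), (7, 7), (7, 8), (7, 15)]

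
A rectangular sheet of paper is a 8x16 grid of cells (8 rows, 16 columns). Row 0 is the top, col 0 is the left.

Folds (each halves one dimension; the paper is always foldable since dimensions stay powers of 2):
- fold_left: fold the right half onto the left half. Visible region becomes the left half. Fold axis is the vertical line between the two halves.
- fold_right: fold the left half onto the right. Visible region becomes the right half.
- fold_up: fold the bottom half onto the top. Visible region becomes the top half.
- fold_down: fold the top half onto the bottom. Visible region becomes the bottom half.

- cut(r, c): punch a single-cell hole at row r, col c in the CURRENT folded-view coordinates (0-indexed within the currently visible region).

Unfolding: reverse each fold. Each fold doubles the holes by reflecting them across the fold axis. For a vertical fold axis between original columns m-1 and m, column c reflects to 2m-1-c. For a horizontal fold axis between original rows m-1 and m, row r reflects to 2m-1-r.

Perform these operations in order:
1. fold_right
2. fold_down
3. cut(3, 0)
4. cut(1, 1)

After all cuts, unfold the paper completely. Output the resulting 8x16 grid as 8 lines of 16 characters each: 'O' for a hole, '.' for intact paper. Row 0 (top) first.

Op 1 fold_right: fold axis v@8; visible region now rows[0,8) x cols[8,16) = 8x8
Op 2 fold_down: fold axis h@4; visible region now rows[4,8) x cols[8,16) = 4x8
Op 3 cut(3, 0): punch at orig (7,8); cuts so far [(7, 8)]; region rows[4,8) x cols[8,16) = 4x8
Op 4 cut(1, 1): punch at orig (5,9); cuts so far [(5, 9), (7, 8)]; region rows[4,8) x cols[8,16) = 4x8
Unfold 1 (reflect across h@4): 4 holes -> [(0, 8), (2, 9), (5, 9), (7, 8)]
Unfold 2 (reflect across v@8): 8 holes -> [(0, 7), (0, 8), (2, 6), (2, 9), (5, 6), (5, 9), (7, 7), (7, 8)]

Answer: .......OO.......
................
......O..O......
................
................
......O..O......
................
.......OO.......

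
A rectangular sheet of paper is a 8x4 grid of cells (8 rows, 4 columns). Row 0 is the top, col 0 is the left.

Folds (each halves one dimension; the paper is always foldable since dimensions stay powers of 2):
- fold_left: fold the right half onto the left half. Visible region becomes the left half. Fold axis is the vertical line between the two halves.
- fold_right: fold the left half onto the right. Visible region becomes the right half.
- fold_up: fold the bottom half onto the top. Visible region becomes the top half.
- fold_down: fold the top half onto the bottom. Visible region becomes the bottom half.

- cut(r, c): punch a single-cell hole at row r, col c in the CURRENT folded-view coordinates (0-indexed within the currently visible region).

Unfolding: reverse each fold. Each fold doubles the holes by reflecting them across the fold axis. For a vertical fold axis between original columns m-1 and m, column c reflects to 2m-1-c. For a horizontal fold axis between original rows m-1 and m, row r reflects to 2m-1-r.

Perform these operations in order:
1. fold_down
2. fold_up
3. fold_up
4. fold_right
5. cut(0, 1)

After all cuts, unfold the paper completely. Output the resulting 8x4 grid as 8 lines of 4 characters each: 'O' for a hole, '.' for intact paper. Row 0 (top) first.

Answer: O..O
O..O
O..O
O..O
O..O
O..O
O..O
O..O

Derivation:
Op 1 fold_down: fold axis h@4; visible region now rows[4,8) x cols[0,4) = 4x4
Op 2 fold_up: fold axis h@6; visible region now rows[4,6) x cols[0,4) = 2x4
Op 3 fold_up: fold axis h@5; visible region now rows[4,5) x cols[0,4) = 1x4
Op 4 fold_right: fold axis v@2; visible region now rows[4,5) x cols[2,4) = 1x2
Op 5 cut(0, 1): punch at orig (4,3); cuts so far [(4, 3)]; region rows[4,5) x cols[2,4) = 1x2
Unfold 1 (reflect across v@2): 2 holes -> [(4, 0), (4, 3)]
Unfold 2 (reflect across h@5): 4 holes -> [(4, 0), (4, 3), (5, 0), (5, 3)]
Unfold 3 (reflect across h@6): 8 holes -> [(4, 0), (4, 3), (5, 0), (5, 3), (6, 0), (6, 3), (7, 0), (7, 3)]
Unfold 4 (reflect across h@4): 16 holes -> [(0, 0), (0, 3), (1, 0), (1, 3), (2, 0), (2, 3), (3, 0), (3, 3), (4, 0), (4, 3), (5, 0), (5, 3), (6, 0), (6, 3), (7, 0), (7, 3)]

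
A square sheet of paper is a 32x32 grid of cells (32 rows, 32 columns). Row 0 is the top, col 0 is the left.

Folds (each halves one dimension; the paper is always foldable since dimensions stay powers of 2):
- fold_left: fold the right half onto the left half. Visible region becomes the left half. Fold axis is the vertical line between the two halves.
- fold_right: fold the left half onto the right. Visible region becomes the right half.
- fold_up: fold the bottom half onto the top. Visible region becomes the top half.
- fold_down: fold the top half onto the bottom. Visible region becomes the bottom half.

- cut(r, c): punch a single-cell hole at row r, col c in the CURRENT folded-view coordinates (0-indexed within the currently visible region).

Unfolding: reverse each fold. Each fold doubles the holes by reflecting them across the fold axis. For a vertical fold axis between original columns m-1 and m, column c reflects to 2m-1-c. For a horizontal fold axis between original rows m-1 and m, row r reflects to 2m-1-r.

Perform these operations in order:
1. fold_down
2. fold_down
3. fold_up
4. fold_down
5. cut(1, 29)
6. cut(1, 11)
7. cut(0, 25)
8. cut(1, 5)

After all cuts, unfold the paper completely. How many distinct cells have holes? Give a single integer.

Answer: 64

Derivation:
Op 1 fold_down: fold axis h@16; visible region now rows[16,32) x cols[0,32) = 16x32
Op 2 fold_down: fold axis h@24; visible region now rows[24,32) x cols[0,32) = 8x32
Op 3 fold_up: fold axis h@28; visible region now rows[24,28) x cols[0,32) = 4x32
Op 4 fold_down: fold axis h@26; visible region now rows[26,28) x cols[0,32) = 2x32
Op 5 cut(1, 29): punch at orig (27,29); cuts so far [(27, 29)]; region rows[26,28) x cols[0,32) = 2x32
Op 6 cut(1, 11): punch at orig (27,11); cuts so far [(27, 11), (27, 29)]; region rows[26,28) x cols[0,32) = 2x32
Op 7 cut(0, 25): punch at orig (26,25); cuts so far [(26, 25), (27, 11), (27, 29)]; region rows[26,28) x cols[0,32) = 2x32
Op 8 cut(1, 5): punch at orig (27,5); cuts so far [(26, 25), (27, 5), (27, 11), (27, 29)]; region rows[26,28) x cols[0,32) = 2x32
Unfold 1 (reflect across h@26): 8 holes -> [(24, 5), (24, 11), (24, 29), (25, 25), (26, 25), (27, 5), (27, 11), (27, 29)]
Unfold 2 (reflect across h@28): 16 holes -> [(24, 5), (24, 11), (24, 29), (25, 25), (26, 25), (27, 5), (27, 11), (27, 29), (28, 5), (28, 11), (28, 29), (29, 25), (30, 25), (31, 5), (31, 11), (31, 29)]
Unfold 3 (reflect across h@24): 32 holes -> [(16, 5), (16, 11), (16, 29), (17, 25), (18, 25), (19, 5), (19, 11), (19, 29), (20, 5), (20, 11), (20, 29), (21, 25), (22, 25), (23, 5), (23, 11), (23, 29), (24, 5), (24, 11), (24, 29), (25, 25), (26, 25), (27, 5), (27, 11), (27, 29), (28, 5), (28, 11), (28, 29), (29, 25), (30, 25), (31, 5), (31, 11), (31, 29)]
Unfold 4 (reflect across h@16): 64 holes -> [(0, 5), (0, 11), (0, 29), (1, 25), (2, 25), (3, 5), (3, 11), (3, 29), (4, 5), (4, 11), (4, 29), (5, 25), (6, 25), (7, 5), (7, 11), (7, 29), (8, 5), (8, 11), (8, 29), (9, 25), (10, 25), (11, 5), (11, 11), (11, 29), (12, 5), (12, 11), (12, 29), (13, 25), (14, 25), (15, 5), (15, 11), (15, 29), (16, 5), (16, 11), (16, 29), (17, 25), (18, 25), (19, 5), (19, 11), (19, 29), (20, 5), (20, 11), (20, 29), (21, 25), (22, 25), (23, 5), (23, 11), (23, 29), (24, 5), (24, 11), (24, 29), (25, 25), (26, 25), (27, 5), (27, 11), (27, 29), (28, 5), (28, 11), (28, 29), (29, 25), (30, 25), (31, 5), (31, 11), (31, 29)]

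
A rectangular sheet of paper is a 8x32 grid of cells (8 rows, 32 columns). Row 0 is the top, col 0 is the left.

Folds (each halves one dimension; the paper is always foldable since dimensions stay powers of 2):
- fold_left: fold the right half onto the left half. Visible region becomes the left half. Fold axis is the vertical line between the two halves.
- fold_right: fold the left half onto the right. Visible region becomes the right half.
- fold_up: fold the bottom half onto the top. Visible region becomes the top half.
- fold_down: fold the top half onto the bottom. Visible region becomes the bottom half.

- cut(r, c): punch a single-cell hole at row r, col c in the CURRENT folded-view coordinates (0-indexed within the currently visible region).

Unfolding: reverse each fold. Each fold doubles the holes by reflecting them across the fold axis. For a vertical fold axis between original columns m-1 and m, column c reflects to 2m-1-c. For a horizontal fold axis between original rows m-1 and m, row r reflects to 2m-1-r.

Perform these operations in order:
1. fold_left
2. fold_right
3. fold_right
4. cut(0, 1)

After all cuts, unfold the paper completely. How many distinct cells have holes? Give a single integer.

Answer: 8

Derivation:
Op 1 fold_left: fold axis v@16; visible region now rows[0,8) x cols[0,16) = 8x16
Op 2 fold_right: fold axis v@8; visible region now rows[0,8) x cols[8,16) = 8x8
Op 3 fold_right: fold axis v@12; visible region now rows[0,8) x cols[12,16) = 8x4
Op 4 cut(0, 1): punch at orig (0,13); cuts so far [(0, 13)]; region rows[0,8) x cols[12,16) = 8x4
Unfold 1 (reflect across v@12): 2 holes -> [(0, 10), (0, 13)]
Unfold 2 (reflect across v@8): 4 holes -> [(0, 2), (0, 5), (0, 10), (0, 13)]
Unfold 3 (reflect across v@16): 8 holes -> [(0, 2), (0, 5), (0, 10), (0, 13), (0, 18), (0, 21), (0, 26), (0, 29)]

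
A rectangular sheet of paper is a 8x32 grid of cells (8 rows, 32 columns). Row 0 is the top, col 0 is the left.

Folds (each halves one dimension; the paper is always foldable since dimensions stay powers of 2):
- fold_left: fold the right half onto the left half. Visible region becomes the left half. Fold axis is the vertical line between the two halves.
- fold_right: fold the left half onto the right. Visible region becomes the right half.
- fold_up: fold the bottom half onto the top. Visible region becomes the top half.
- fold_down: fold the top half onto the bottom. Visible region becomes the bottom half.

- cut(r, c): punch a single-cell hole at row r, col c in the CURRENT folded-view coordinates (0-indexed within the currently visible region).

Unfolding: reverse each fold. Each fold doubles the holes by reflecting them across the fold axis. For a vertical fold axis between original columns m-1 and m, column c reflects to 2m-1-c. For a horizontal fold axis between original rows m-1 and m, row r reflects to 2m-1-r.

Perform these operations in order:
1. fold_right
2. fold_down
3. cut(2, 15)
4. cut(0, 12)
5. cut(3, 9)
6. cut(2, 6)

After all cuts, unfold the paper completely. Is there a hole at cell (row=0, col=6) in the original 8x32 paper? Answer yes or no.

Op 1 fold_right: fold axis v@16; visible region now rows[0,8) x cols[16,32) = 8x16
Op 2 fold_down: fold axis h@4; visible region now rows[4,8) x cols[16,32) = 4x16
Op 3 cut(2, 15): punch at orig (6,31); cuts so far [(6, 31)]; region rows[4,8) x cols[16,32) = 4x16
Op 4 cut(0, 12): punch at orig (4,28); cuts so far [(4, 28), (6, 31)]; region rows[4,8) x cols[16,32) = 4x16
Op 5 cut(3, 9): punch at orig (7,25); cuts so far [(4, 28), (6, 31), (7, 25)]; region rows[4,8) x cols[16,32) = 4x16
Op 6 cut(2, 6): punch at orig (6,22); cuts so far [(4, 28), (6, 22), (6, 31), (7, 25)]; region rows[4,8) x cols[16,32) = 4x16
Unfold 1 (reflect across h@4): 8 holes -> [(0, 25), (1, 22), (1, 31), (3, 28), (4, 28), (6, 22), (6, 31), (7, 25)]
Unfold 2 (reflect across v@16): 16 holes -> [(0, 6), (0, 25), (1, 0), (1, 9), (1, 22), (1, 31), (3, 3), (3, 28), (4, 3), (4, 28), (6, 0), (6, 9), (6, 22), (6, 31), (7, 6), (7, 25)]
Holes: [(0, 6), (0, 25), (1, 0), (1, 9), (1, 22), (1, 31), (3, 3), (3, 28), (4, 3), (4, 28), (6, 0), (6, 9), (6, 22), (6, 31), (7, 6), (7, 25)]

Answer: yes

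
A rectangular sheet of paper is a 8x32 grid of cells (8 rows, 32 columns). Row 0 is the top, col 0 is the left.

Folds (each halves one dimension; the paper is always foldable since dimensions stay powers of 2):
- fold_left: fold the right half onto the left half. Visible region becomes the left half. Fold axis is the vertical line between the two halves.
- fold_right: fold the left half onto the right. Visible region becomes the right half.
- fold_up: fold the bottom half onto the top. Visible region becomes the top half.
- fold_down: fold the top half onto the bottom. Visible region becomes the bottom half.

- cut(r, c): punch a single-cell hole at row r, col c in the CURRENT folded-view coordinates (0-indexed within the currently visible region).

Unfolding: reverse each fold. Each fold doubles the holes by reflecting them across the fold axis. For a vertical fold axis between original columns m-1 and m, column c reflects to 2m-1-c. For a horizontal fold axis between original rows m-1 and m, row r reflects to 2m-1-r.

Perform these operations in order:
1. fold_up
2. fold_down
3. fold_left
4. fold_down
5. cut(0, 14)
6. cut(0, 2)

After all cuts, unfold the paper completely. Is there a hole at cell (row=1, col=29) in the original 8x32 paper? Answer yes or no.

Op 1 fold_up: fold axis h@4; visible region now rows[0,4) x cols[0,32) = 4x32
Op 2 fold_down: fold axis h@2; visible region now rows[2,4) x cols[0,32) = 2x32
Op 3 fold_left: fold axis v@16; visible region now rows[2,4) x cols[0,16) = 2x16
Op 4 fold_down: fold axis h@3; visible region now rows[3,4) x cols[0,16) = 1x16
Op 5 cut(0, 14): punch at orig (3,14); cuts so far [(3, 14)]; region rows[3,4) x cols[0,16) = 1x16
Op 6 cut(0, 2): punch at orig (3,2); cuts so far [(3, 2), (3, 14)]; region rows[3,4) x cols[0,16) = 1x16
Unfold 1 (reflect across h@3): 4 holes -> [(2, 2), (2, 14), (3, 2), (3, 14)]
Unfold 2 (reflect across v@16): 8 holes -> [(2, 2), (2, 14), (2, 17), (2, 29), (3, 2), (3, 14), (3, 17), (3, 29)]
Unfold 3 (reflect across h@2): 16 holes -> [(0, 2), (0, 14), (0, 17), (0, 29), (1, 2), (1, 14), (1, 17), (1, 29), (2, 2), (2, 14), (2, 17), (2, 29), (3, 2), (3, 14), (3, 17), (3, 29)]
Unfold 4 (reflect across h@4): 32 holes -> [(0, 2), (0, 14), (0, 17), (0, 29), (1, 2), (1, 14), (1, 17), (1, 29), (2, 2), (2, 14), (2, 17), (2, 29), (3, 2), (3, 14), (3, 17), (3, 29), (4, 2), (4, 14), (4, 17), (4, 29), (5, 2), (5, 14), (5, 17), (5, 29), (6, 2), (6, 14), (6, 17), (6, 29), (7, 2), (7, 14), (7, 17), (7, 29)]
Holes: [(0, 2), (0, 14), (0, 17), (0, 29), (1, 2), (1, 14), (1, 17), (1, 29), (2, 2), (2, 14), (2, 17), (2, 29), (3, 2), (3, 14), (3, 17), (3, 29), (4, 2), (4, 14), (4, 17), (4, 29), (5, 2), (5, 14), (5, 17), (5, 29), (6, 2), (6, 14), (6, 17), (6, 29), (7, 2), (7, 14), (7, 17), (7, 29)]

Answer: yes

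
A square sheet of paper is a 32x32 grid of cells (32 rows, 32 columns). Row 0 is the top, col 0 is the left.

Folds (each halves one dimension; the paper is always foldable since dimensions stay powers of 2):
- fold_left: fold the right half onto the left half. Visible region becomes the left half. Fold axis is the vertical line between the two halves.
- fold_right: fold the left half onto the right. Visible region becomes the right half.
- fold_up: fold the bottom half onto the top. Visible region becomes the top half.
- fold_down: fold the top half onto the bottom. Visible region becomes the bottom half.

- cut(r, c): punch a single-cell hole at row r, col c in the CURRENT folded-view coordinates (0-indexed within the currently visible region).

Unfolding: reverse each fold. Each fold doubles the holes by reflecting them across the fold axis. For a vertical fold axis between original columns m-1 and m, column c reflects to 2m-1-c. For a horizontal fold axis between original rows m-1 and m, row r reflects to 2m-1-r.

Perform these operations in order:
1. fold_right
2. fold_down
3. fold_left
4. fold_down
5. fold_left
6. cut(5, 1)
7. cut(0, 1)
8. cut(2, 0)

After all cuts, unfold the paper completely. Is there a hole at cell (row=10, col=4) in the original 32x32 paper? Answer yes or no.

Answer: no

Derivation:
Op 1 fold_right: fold axis v@16; visible region now rows[0,32) x cols[16,32) = 32x16
Op 2 fold_down: fold axis h@16; visible region now rows[16,32) x cols[16,32) = 16x16
Op 3 fold_left: fold axis v@24; visible region now rows[16,32) x cols[16,24) = 16x8
Op 4 fold_down: fold axis h@24; visible region now rows[24,32) x cols[16,24) = 8x8
Op 5 fold_left: fold axis v@20; visible region now rows[24,32) x cols[16,20) = 8x4
Op 6 cut(5, 1): punch at orig (29,17); cuts so far [(29, 17)]; region rows[24,32) x cols[16,20) = 8x4
Op 7 cut(0, 1): punch at orig (24,17); cuts so far [(24, 17), (29, 17)]; region rows[24,32) x cols[16,20) = 8x4
Op 8 cut(2, 0): punch at orig (26,16); cuts so far [(24, 17), (26, 16), (29, 17)]; region rows[24,32) x cols[16,20) = 8x4
Unfold 1 (reflect across v@20): 6 holes -> [(24, 17), (24, 22), (26, 16), (26, 23), (29, 17), (29, 22)]
Unfold 2 (reflect across h@24): 12 holes -> [(18, 17), (18, 22), (21, 16), (21, 23), (23, 17), (23, 22), (24, 17), (24, 22), (26, 16), (26, 23), (29, 17), (29, 22)]
Unfold 3 (reflect across v@24): 24 holes -> [(18, 17), (18, 22), (18, 25), (18, 30), (21, 16), (21, 23), (21, 24), (21, 31), (23, 17), (23, 22), (23, 25), (23, 30), (24, 17), (24, 22), (24, 25), (24, 30), (26, 16), (26, 23), (26, 24), (26, 31), (29, 17), (29, 22), (29, 25), (29, 30)]
Unfold 4 (reflect across h@16): 48 holes -> [(2, 17), (2, 22), (2, 25), (2, 30), (5, 16), (5, 23), (5, 24), (5, 31), (7, 17), (7, 22), (7, 25), (7, 30), (8, 17), (8, 22), (8, 25), (8, 30), (10, 16), (10, 23), (10, 24), (10, 31), (13, 17), (13, 22), (13, 25), (13, 30), (18, 17), (18, 22), (18, 25), (18, 30), (21, 16), (21, 23), (21, 24), (21, 31), (23, 17), (23, 22), (23, 25), (23, 30), (24, 17), (24, 22), (24, 25), (24, 30), (26, 16), (26, 23), (26, 24), (26, 31), (29, 17), (29, 22), (29, 25), (29, 30)]
Unfold 5 (reflect across v@16): 96 holes -> [(2, 1), (2, 6), (2, 9), (2, 14), (2, 17), (2, 22), (2, 25), (2, 30), (5, 0), (5, 7), (5, 8), (5, 15), (5, 16), (5, 23), (5, 24), (5, 31), (7, 1), (7, 6), (7, 9), (7, 14), (7, 17), (7, 22), (7, 25), (7, 30), (8, 1), (8, 6), (8, 9), (8, 14), (8, 17), (8, 22), (8, 25), (8, 30), (10, 0), (10, 7), (10, 8), (10, 15), (10, 16), (10, 23), (10, 24), (10, 31), (13, 1), (13, 6), (13, 9), (13, 14), (13, 17), (13, 22), (13, 25), (13, 30), (18, 1), (18, 6), (18, 9), (18, 14), (18, 17), (18, 22), (18, 25), (18, 30), (21, 0), (21, 7), (21, 8), (21, 15), (21, 16), (21, 23), (21, 24), (21, 31), (23, 1), (23, 6), (23, 9), (23, 14), (23, 17), (23, 22), (23, 25), (23, 30), (24, 1), (24, 6), (24, 9), (24, 14), (24, 17), (24, 22), (24, 25), (24, 30), (26, 0), (26, 7), (26, 8), (26, 15), (26, 16), (26, 23), (26, 24), (26, 31), (29, 1), (29, 6), (29, 9), (29, 14), (29, 17), (29, 22), (29, 25), (29, 30)]
Holes: [(2, 1), (2, 6), (2, 9), (2, 14), (2, 17), (2, 22), (2, 25), (2, 30), (5, 0), (5, 7), (5, 8), (5, 15), (5, 16), (5, 23), (5, 24), (5, 31), (7, 1), (7, 6), (7, 9), (7, 14), (7, 17), (7, 22), (7, 25), (7, 30), (8, 1), (8, 6), (8, 9), (8, 14), (8, 17), (8, 22), (8, 25), (8, 30), (10, 0), (10, 7), (10, 8), (10, 15), (10, 16), (10, 23), (10, 24), (10, 31), (13, 1), (13, 6), (13, 9), (13, 14), (13, 17), (13, 22), (13, 25), (13, 30), (18, 1), (18, 6), (18, 9), (18, 14), (18, 17), (18, 22), (18, 25), (18, 30), (21, 0), (21, 7), (21, 8), (21, 15), (21, 16), (21, 23), (21, 24), (21, 31), (23, 1), (23, 6), (23, 9), (23, 14), (23, 17), (23, 22), (23, 25), (23, 30), (24, 1), (24, 6), (24, 9), (24, 14), (24, 17), (24, 22), (24, 25), (24, 30), (26, 0), (26, 7), (26, 8), (26, 15), (26, 16), (26, 23), (26, 24), (26, 31), (29, 1), (29, 6), (29, 9), (29, 14), (29, 17), (29, 22), (29, 25), (29, 30)]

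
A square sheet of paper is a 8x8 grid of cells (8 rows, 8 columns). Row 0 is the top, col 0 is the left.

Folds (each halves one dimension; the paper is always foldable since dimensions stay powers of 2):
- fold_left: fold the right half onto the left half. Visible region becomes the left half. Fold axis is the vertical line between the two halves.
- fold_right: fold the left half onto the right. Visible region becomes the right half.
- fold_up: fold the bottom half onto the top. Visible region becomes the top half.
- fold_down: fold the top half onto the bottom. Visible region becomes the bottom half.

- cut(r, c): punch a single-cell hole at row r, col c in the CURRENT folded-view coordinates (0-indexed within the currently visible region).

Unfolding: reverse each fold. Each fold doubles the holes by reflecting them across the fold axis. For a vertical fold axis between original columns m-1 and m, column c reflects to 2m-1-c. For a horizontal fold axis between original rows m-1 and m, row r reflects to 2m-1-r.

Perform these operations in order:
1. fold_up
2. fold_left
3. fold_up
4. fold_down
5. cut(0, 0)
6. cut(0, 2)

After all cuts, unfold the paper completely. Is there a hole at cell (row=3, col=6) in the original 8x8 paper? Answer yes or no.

Op 1 fold_up: fold axis h@4; visible region now rows[0,4) x cols[0,8) = 4x8
Op 2 fold_left: fold axis v@4; visible region now rows[0,4) x cols[0,4) = 4x4
Op 3 fold_up: fold axis h@2; visible region now rows[0,2) x cols[0,4) = 2x4
Op 4 fold_down: fold axis h@1; visible region now rows[1,2) x cols[0,4) = 1x4
Op 5 cut(0, 0): punch at orig (1,0); cuts so far [(1, 0)]; region rows[1,2) x cols[0,4) = 1x4
Op 6 cut(0, 2): punch at orig (1,2); cuts so far [(1, 0), (1, 2)]; region rows[1,2) x cols[0,4) = 1x4
Unfold 1 (reflect across h@1): 4 holes -> [(0, 0), (0, 2), (1, 0), (1, 2)]
Unfold 2 (reflect across h@2): 8 holes -> [(0, 0), (0, 2), (1, 0), (1, 2), (2, 0), (2, 2), (3, 0), (3, 2)]
Unfold 3 (reflect across v@4): 16 holes -> [(0, 0), (0, 2), (0, 5), (0, 7), (1, 0), (1, 2), (1, 5), (1, 7), (2, 0), (2, 2), (2, 5), (2, 7), (3, 0), (3, 2), (3, 5), (3, 7)]
Unfold 4 (reflect across h@4): 32 holes -> [(0, 0), (0, 2), (0, 5), (0, 7), (1, 0), (1, 2), (1, 5), (1, 7), (2, 0), (2, 2), (2, 5), (2, 7), (3, 0), (3, 2), (3, 5), (3, 7), (4, 0), (4, 2), (4, 5), (4, 7), (5, 0), (5, 2), (5, 5), (5, 7), (6, 0), (6, 2), (6, 5), (6, 7), (7, 0), (7, 2), (7, 5), (7, 7)]
Holes: [(0, 0), (0, 2), (0, 5), (0, 7), (1, 0), (1, 2), (1, 5), (1, 7), (2, 0), (2, 2), (2, 5), (2, 7), (3, 0), (3, 2), (3, 5), (3, 7), (4, 0), (4, 2), (4, 5), (4, 7), (5, 0), (5, 2), (5, 5), (5, 7), (6, 0), (6, 2), (6, 5), (6, 7), (7, 0), (7, 2), (7, 5), (7, 7)]

Answer: no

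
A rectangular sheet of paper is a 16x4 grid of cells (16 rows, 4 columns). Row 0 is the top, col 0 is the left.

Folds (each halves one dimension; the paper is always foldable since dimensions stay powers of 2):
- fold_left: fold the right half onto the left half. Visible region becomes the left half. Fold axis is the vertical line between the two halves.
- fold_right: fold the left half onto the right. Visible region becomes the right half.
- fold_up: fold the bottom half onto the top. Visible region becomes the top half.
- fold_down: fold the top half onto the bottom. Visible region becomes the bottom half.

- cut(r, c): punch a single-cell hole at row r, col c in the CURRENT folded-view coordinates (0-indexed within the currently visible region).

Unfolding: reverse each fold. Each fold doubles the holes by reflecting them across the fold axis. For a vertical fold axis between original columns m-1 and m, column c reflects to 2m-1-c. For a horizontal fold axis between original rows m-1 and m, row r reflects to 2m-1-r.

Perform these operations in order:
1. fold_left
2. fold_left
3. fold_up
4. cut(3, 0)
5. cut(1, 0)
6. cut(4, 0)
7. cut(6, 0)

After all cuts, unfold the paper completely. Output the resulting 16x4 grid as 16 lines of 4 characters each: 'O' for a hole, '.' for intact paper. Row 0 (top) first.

Answer: ....
OOOO
....
OOOO
OOOO
....
OOOO
....
....
OOOO
....
OOOO
OOOO
....
OOOO
....

Derivation:
Op 1 fold_left: fold axis v@2; visible region now rows[0,16) x cols[0,2) = 16x2
Op 2 fold_left: fold axis v@1; visible region now rows[0,16) x cols[0,1) = 16x1
Op 3 fold_up: fold axis h@8; visible region now rows[0,8) x cols[0,1) = 8x1
Op 4 cut(3, 0): punch at orig (3,0); cuts so far [(3, 0)]; region rows[0,8) x cols[0,1) = 8x1
Op 5 cut(1, 0): punch at orig (1,0); cuts so far [(1, 0), (3, 0)]; region rows[0,8) x cols[0,1) = 8x1
Op 6 cut(4, 0): punch at orig (4,0); cuts so far [(1, 0), (3, 0), (4, 0)]; region rows[0,8) x cols[0,1) = 8x1
Op 7 cut(6, 0): punch at orig (6,0); cuts so far [(1, 0), (3, 0), (4, 0), (6, 0)]; region rows[0,8) x cols[0,1) = 8x1
Unfold 1 (reflect across h@8): 8 holes -> [(1, 0), (3, 0), (4, 0), (6, 0), (9, 0), (11, 0), (12, 0), (14, 0)]
Unfold 2 (reflect across v@1): 16 holes -> [(1, 0), (1, 1), (3, 0), (3, 1), (4, 0), (4, 1), (6, 0), (6, 1), (9, 0), (9, 1), (11, 0), (11, 1), (12, 0), (12, 1), (14, 0), (14, 1)]
Unfold 3 (reflect across v@2): 32 holes -> [(1, 0), (1, 1), (1, 2), (1, 3), (3, 0), (3, 1), (3, 2), (3, 3), (4, 0), (4, 1), (4, 2), (4, 3), (6, 0), (6, 1), (6, 2), (6, 3), (9, 0), (9, 1), (9, 2), (9, 3), (11, 0), (11, 1), (11, 2), (11, 3), (12, 0), (12, 1), (12, 2), (12, 3), (14, 0), (14, 1), (14, 2), (14, 3)]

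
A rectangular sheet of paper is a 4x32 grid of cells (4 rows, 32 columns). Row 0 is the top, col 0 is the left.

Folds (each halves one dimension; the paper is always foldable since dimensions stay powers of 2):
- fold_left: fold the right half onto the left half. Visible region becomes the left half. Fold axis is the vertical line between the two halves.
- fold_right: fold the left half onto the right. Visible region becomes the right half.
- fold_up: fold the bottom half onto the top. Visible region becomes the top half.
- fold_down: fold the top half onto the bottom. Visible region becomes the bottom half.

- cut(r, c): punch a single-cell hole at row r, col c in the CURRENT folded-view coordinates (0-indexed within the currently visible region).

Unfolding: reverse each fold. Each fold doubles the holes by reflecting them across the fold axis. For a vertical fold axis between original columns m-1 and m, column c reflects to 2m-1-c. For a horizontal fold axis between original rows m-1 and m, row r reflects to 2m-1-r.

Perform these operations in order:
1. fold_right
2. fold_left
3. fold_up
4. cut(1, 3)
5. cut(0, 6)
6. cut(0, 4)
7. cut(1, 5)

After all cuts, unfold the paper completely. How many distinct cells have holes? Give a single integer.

Answer: 32

Derivation:
Op 1 fold_right: fold axis v@16; visible region now rows[0,4) x cols[16,32) = 4x16
Op 2 fold_left: fold axis v@24; visible region now rows[0,4) x cols[16,24) = 4x8
Op 3 fold_up: fold axis h@2; visible region now rows[0,2) x cols[16,24) = 2x8
Op 4 cut(1, 3): punch at orig (1,19); cuts so far [(1, 19)]; region rows[0,2) x cols[16,24) = 2x8
Op 5 cut(0, 6): punch at orig (0,22); cuts so far [(0, 22), (1, 19)]; region rows[0,2) x cols[16,24) = 2x8
Op 6 cut(0, 4): punch at orig (0,20); cuts so far [(0, 20), (0, 22), (1, 19)]; region rows[0,2) x cols[16,24) = 2x8
Op 7 cut(1, 5): punch at orig (1,21); cuts so far [(0, 20), (0, 22), (1, 19), (1, 21)]; region rows[0,2) x cols[16,24) = 2x8
Unfold 1 (reflect across h@2): 8 holes -> [(0, 20), (0, 22), (1, 19), (1, 21), (2, 19), (2, 21), (3, 20), (3, 22)]
Unfold 2 (reflect across v@24): 16 holes -> [(0, 20), (0, 22), (0, 25), (0, 27), (1, 19), (1, 21), (1, 26), (1, 28), (2, 19), (2, 21), (2, 26), (2, 28), (3, 20), (3, 22), (3, 25), (3, 27)]
Unfold 3 (reflect across v@16): 32 holes -> [(0, 4), (0, 6), (0, 9), (0, 11), (0, 20), (0, 22), (0, 25), (0, 27), (1, 3), (1, 5), (1, 10), (1, 12), (1, 19), (1, 21), (1, 26), (1, 28), (2, 3), (2, 5), (2, 10), (2, 12), (2, 19), (2, 21), (2, 26), (2, 28), (3, 4), (3, 6), (3, 9), (3, 11), (3, 20), (3, 22), (3, 25), (3, 27)]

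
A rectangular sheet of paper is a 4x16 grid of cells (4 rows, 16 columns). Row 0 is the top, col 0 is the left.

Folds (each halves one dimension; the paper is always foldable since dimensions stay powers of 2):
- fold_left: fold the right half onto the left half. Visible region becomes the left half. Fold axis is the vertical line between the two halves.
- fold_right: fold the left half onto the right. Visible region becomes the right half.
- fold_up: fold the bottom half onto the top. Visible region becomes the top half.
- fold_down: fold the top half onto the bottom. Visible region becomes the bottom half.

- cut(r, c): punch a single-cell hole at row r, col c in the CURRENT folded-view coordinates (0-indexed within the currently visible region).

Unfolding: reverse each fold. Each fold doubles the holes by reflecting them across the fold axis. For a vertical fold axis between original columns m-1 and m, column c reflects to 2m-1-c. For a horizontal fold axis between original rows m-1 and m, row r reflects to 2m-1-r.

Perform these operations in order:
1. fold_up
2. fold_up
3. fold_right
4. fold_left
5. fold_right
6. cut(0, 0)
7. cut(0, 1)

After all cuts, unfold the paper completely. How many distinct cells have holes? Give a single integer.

Op 1 fold_up: fold axis h@2; visible region now rows[0,2) x cols[0,16) = 2x16
Op 2 fold_up: fold axis h@1; visible region now rows[0,1) x cols[0,16) = 1x16
Op 3 fold_right: fold axis v@8; visible region now rows[0,1) x cols[8,16) = 1x8
Op 4 fold_left: fold axis v@12; visible region now rows[0,1) x cols[8,12) = 1x4
Op 5 fold_right: fold axis v@10; visible region now rows[0,1) x cols[10,12) = 1x2
Op 6 cut(0, 0): punch at orig (0,10); cuts so far [(0, 10)]; region rows[0,1) x cols[10,12) = 1x2
Op 7 cut(0, 1): punch at orig (0,11); cuts so far [(0, 10), (0, 11)]; region rows[0,1) x cols[10,12) = 1x2
Unfold 1 (reflect across v@10): 4 holes -> [(0, 8), (0, 9), (0, 10), (0, 11)]
Unfold 2 (reflect across v@12): 8 holes -> [(0, 8), (0, 9), (0, 10), (0, 11), (0, 12), (0, 13), (0, 14), (0, 15)]
Unfold 3 (reflect across v@8): 16 holes -> [(0, 0), (0, 1), (0, 2), (0, 3), (0, 4), (0, 5), (0, 6), (0, 7), (0, 8), (0, 9), (0, 10), (0, 11), (0, 12), (0, 13), (0, 14), (0, 15)]
Unfold 4 (reflect across h@1): 32 holes -> [(0, 0), (0, 1), (0, 2), (0, 3), (0, 4), (0, 5), (0, 6), (0, 7), (0, 8), (0, 9), (0, 10), (0, 11), (0, 12), (0, 13), (0, 14), (0, 15), (1, 0), (1, 1), (1, 2), (1, 3), (1, 4), (1, 5), (1, 6), (1, 7), (1, 8), (1, 9), (1, 10), (1, 11), (1, 12), (1, 13), (1, 14), (1, 15)]
Unfold 5 (reflect across h@2): 64 holes -> [(0, 0), (0, 1), (0, 2), (0, 3), (0, 4), (0, 5), (0, 6), (0, 7), (0, 8), (0, 9), (0, 10), (0, 11), (0, 12), (0, 13), (0, 14), (0, 15), (1, 0), (1, 1), (1, 2), (1, 3), (1, 4), (1, 5), (1, 6), (1, 7), (1, 8), (1, 9), (1, 10), (1, 11), (1, 12), (1, 13), (1, 14), (1, 15), (2, 0), (2, 1), (2, 2), (2, 3), (2, 4), (2, 5), (2, 6), (2, 7), (2, 8), (2, 9), (2, 10), (2, 11), (2, 12), (2, 13), (2, 14), (2, 15), (3, 0), (3, 1), (3, 2), (3, 3), (3, 4), (3, 5), (3, 6), (3, 7), (3, 8), (3, 9), (3, 10), (3, 11), (3, 12), (3, 13), (3, 14), (3, 15)]

Answer: 64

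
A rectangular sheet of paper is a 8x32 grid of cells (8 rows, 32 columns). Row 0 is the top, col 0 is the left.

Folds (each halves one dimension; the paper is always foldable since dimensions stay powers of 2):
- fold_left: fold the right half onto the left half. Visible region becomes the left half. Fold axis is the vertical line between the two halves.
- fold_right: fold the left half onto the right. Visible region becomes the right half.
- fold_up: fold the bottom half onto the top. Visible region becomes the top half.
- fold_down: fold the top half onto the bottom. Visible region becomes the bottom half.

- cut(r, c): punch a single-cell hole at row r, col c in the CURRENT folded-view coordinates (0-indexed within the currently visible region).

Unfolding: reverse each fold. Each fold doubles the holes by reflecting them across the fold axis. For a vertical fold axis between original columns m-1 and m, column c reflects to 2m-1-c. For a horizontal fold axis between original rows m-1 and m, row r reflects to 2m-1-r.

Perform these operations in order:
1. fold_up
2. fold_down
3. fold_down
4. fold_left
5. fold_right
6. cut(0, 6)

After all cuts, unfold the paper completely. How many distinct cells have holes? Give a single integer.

Op 1 fold_up: fold axis h@4; visible region now rows[0,4) x cols[0,32) = 4x32
Op 2 fold_down: fold axis h@2; visible region now rows[2,4) x cols[0,32) = 2x32
Op 3 fold_down: fold axis h@3; visible region now rows[3,4) x cols[0,32) = 1x32
Op 4 fold_left: fold axis v@16; visible region now rows[3,4) x cols[0,16) = 1x16
Op 5 fold_right: fold axis v@8; visible region now rows[3,4) x cols[8,16) = 1x8
Op 6 cut(0, 6): punch at orig (3,14); cuts so far [(3, 14)]; region rows[3,4) x cols[8,16) = 1x8
Unfold 1 (reflect across v@8): 2 holes -> [(3, 1), (3, 14)]
Unfold 2 (reflect across v@16): 4 holes -> [(3, 1), (3, 14), (3, 17), (3, 30)]
Unfold 3 (reflect across h@3): 8 holes -> [(2, 1), (2, 14), (2, 17), (2, 30), (3, 1), (3, 14), (3, 17), (3, 30)]
Unfold 4 (reflect across h@2): 16 holes -> [(0, 1), (0, 14), (0, 17), (0, 30), (1, 1), (1, 14), (1, 17), (1, 30), (2, 1), (2, 14), (2, 17), (2, 30), (3, 1), (3, 14), (3, 17), (3, 30)]
Unfold 5 (reflect across h@4): 32 holes -> [(0, 1), (0, 14), (0, 17), (0, 30), (1, 1), (1, 14), (1, 17), (1, 30), (2, 1), (2, 14), (2, 17), (2, 30), (3, 1), (3, 14), (3, 17), (3, 30), (4, 1), (4, 14), (4, 17), (4, 30), (5, 1), (5, 14), (5, 17), (5, 30), (6, 1), (6, 14), (6, 17), (6, 30), (7, 1), (7, 14), (7, 17), (7, 30)]

Answer: 32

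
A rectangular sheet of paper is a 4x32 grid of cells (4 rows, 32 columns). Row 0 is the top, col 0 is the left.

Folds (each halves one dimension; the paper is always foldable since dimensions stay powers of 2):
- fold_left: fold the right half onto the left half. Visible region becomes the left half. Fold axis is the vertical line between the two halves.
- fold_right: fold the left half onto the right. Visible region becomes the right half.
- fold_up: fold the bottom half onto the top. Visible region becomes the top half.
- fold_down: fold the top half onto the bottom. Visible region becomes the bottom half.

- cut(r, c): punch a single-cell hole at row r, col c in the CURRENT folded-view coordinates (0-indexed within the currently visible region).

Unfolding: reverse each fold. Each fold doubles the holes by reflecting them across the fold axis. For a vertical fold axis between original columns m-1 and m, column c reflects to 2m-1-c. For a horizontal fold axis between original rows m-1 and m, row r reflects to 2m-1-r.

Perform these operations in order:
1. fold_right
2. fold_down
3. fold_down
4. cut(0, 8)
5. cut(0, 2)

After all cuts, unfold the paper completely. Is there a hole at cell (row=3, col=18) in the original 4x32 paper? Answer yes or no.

Answer: yes

Derivation:
Op 1 fold_right: fold axis v@16; visible region now rows[0,4) x cols[16,32) = 4x16
Op 2 fold_down: fold axis h@2; visible region now rows[2,4) x cols[16,32) = 2x16
Op 3 fold_down: fold axis h@3; visible region now rows[3,4) x cols[16,32) = 1x16
Op 4 cut(0, 8): punch at orig (3,24); cuts so far [(3, 24)]; region rows[3,4) x cols[16,32) = 1x16
Op 5 cut(0, 2): punch at orig (3,18); cuts so far [(3, 18), (3, 24)]; region rows[3,4) x cols[16,32) = 1x16
Unfold 1 (reflect across h@3): 4 holes -> [(2, 18), (2, 24), (3, 18), (3, 24)]
Unfold 2 (reflect across h@2): 8 holes -> [(0, 18), (0, 24), (1, 18), (1, 24), (2, 18), (2, 24), (3, 18), (3, 24)]
Unfold 3 (reflect across v@16): 16 holes -> [(0, 7), (0, 13), (0, 18), (0, 24), (1, 7), (1, 13), (1, 18), (1, 24), (2, 7), (2, 13), (2, 18), (2, 24), (3, 7), (3, 13), (3, 18), (3, 24)]
Holes: [(0, 7), (0, 13), (0, 18), (0, 24), (1, 7), (1, 13), (1, 18), (1, 24), (2, 7), (2, 13), (2, 18), (2, 24), (3, 7), (3, 13), (3, 18), (3, 24)]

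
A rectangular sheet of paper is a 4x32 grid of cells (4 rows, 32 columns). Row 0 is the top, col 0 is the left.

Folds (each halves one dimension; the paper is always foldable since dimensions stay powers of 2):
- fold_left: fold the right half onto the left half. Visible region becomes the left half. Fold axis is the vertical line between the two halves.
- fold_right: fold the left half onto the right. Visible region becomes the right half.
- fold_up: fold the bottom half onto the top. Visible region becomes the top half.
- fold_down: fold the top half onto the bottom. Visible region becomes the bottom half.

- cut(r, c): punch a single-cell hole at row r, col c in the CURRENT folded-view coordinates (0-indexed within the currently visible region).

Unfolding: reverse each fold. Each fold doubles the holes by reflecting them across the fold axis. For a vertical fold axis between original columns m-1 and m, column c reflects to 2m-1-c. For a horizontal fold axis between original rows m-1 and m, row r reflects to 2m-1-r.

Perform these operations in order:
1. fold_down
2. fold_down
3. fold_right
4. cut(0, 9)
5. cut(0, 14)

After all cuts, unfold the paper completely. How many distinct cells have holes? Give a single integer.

Op 1 fold_down: fold axis h@2; visible region now rows[2,4) x cols[0,32) = 2x32
Op 2 fold_down: fold axis h@3; visible region now rows[3,4) x cols[0,32) = 1x32
Op 3 fold_right: fold axis v@16; visible region now rows[3,4) x cols[16,32) = 1x16
Op 4 cut(0, 9): punch at orig (3,25); cuts so far [(3, 25)]; region rows[3,4) x cols[16,32) = 1x16
Op 5 cut(0, 14): punch at orig (3,30); cuts so far [(3, 25), (3, 30)]; region rows[3,4) x cols[16,32) = 1x16
Unfold 1 (reflect across v@16): 4 holes -> [(3, 1), (3, 6), (3, 25), (3, 30)]
Unfold 2 (reflect across h@3): 8 holes -> [(2, 1), (2, 6), (2, 25), (2, 30), (3, 1), (3, 6), (3, 25), (3, 30)]
Unfold 3 (reflect across h@2): 16 holes -> [(0, 1), (0, 6), (0, 25), (0, 30), (1, 1), (1, 6), (1, 25), (1, 30), (2, 1), (2, 6), (2, 25), (2, 30), (3, 1), (3, 6), (3, 25), (3, 30)]

Answer: 16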